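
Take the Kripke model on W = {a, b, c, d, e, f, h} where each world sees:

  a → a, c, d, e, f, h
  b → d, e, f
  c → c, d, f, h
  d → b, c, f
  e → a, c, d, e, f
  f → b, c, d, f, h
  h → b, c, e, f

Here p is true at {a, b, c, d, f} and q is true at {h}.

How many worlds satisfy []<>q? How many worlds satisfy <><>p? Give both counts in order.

0 and 7

For []<>q:
a: successors {a, c, d, e, f, h}; <>q there: a:T, c:T, d:F, e:F, f:T, h:F. ✗
b: successors {d, e, f}; <>q there: d:F, e:F, f:T. ✗
c: successors {c, d, f, h}; <>q there: c:T, d:F, f:T, h:F. ✗
d: successors {b, c, f}; <>q there: b:F, c:T, f:T. ✗
e: successors {a, c, d, e, f}; <>q there: a:T, c:T, d:F, e:F, f:T. ✗
f: successors {b, c, d, f, h}; <>q there: b:F, c:T, d:F, f:T, h:F. ✗
h: successors {b, c, e, f}; <>q there: b:F, c:T, e:F, f:T. ✗
— 0 worlds.
For <><>p:
a: successors {a, c, d, e, f, h}; <>p there: a:T, c:T, d:T, e:T, f:T, h:T. ✓
b: successors {d, e, f}; <>p there: d:T, e:T, f:T. ✓
c: successors {c, d, f, h}; <>p there: c:T, d:T, f:T, h:T. ✓
d: successors {b, c, f}; <>p there: b:T, c:T, f:T. ✓
e: successors {a, c, d, e, f}; <>p there: a:T, c:T, d:T, e:T, f:T. ✓
f: successors {b, c, d, f, h}; <>p there: b:T, c:T, d:T, f:T, h:T. ✓
h: successors {b, c, e, f}; <>p there: b:T, c:T, e:T, f:T. ✓
— 7 worlds.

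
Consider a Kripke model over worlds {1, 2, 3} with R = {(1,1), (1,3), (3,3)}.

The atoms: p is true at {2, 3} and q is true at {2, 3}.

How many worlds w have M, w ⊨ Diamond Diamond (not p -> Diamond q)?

2

1: successors {1, 3}; Diamond (not p -> Diamond q) there: 1:T, 3:T. ✓
2: no successors, so Diamond Diamond (not p -> Diamond q) fails. ✗
3: successors {3}; Diamond (not p -> Diamond q) there: 3:T. ✓
Satisfying worlds: {1, 3}.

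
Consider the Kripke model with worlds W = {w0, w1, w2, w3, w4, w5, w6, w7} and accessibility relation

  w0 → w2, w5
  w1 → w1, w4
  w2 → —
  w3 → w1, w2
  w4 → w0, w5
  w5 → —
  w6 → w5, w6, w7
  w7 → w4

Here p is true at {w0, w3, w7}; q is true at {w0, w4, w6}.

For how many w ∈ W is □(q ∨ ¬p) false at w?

1

w0: successors {w2, w5}; q ∨ ¬p there: w2:T, w5:T. ✓
w1: successors {w1, w4}; q ∨ ¬p there: w1:T, w4:T. ✓
w2: no successors, so □(q ∨ ¬p) holds vacuously. ✓
w3: successors {w1, w2}; q ∨ ¬p there: w1:T, w2:T. ✓
w4: successors {w0, w5}; q ∨ ¬p there: w0:T, w5:T. ✓
w5: no successors, so □(q ∨ ¬p) holds vacuously. ✓
w6: successors {w5, w6, w7}; q ∨ ¬p there: w5:T, w6:T, w7:F. ✗
w7: successors {w4}; q ∨ ¬p there: w4:T. ✓
Satisfying worlds: {w0, w1, w2, w3, w4, w5, w7}.
So □(q ∨ ¬p) fails at the other 1 world.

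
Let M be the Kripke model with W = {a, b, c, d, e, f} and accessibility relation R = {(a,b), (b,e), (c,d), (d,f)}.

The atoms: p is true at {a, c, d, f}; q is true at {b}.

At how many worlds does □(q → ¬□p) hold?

a: successors {b}; q → ¬□p there: b:T. ✓
b: successors {e}; q → ¬□p there: e:T. ✓
c: successors {d}; q → ¬□p there: d:T. ✓
d: successors {f}; q → ¬□p there: f:T. ✓
e: no successors, so □(q → ¬□p) holds vacuously. ✓
f: no successors, so □(q → ¬□p) holds vacuously. ✓
Satisfying worlds: {a, b, c, d, e, f}.

6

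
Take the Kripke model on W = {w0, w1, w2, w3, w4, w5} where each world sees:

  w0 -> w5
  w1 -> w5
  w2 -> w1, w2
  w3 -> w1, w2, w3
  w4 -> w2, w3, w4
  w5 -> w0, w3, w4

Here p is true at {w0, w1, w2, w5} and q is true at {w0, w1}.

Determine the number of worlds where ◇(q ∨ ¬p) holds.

w0: successors {w5}; q ∨ ¬p there: w5:F. ✗
w1: successors {w5}; q ∨ ¬p there: w5:F. ✗
w2: successors {w1, w2}; q ∨ ¬p there: w1:T, w2:F. ✓
w3: successors {w1, w2, w3}; q ∨ ¬p there: w1:T, w2:F, w3:T. ✓
w4: successors {w2, w3, w4}; q ∨ ¬p there: w2:F, w3:T, w4:T. ✓
w5: successors {w0, w3, w4}; q ∨ ¬p there: w0:T, w3:T, w4:T. ✓
Satisfying worlds: {w2, w3, w4, w5}.

4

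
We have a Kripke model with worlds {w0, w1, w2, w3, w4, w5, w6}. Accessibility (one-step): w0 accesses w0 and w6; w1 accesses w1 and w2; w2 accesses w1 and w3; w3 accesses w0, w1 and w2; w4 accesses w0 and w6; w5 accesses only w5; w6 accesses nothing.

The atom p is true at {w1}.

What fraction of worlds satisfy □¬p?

w0: successors {w0, w6}; ¬p there: w0:T, w6:T. ✓
w1: successors {w1, w2}; ¬p there: w1:F, w2:T. ✗
w2: successors {w1, w3}; ¬p there: w1:F, w3:T. ✗
w3: successors {w0, w1, w2}; ¬p there: w0:T, w1:F, w2:T. ✗
w4: successors {w0, w6}; ¬p there: w0:T, w6:T. ✓
w5: successors {w5}; ¬p there: w5:T. ✓
w6: no successors, so □¬p holds vacuously. ✓
That's 4 of 7 worlds, so 4/7.

4/7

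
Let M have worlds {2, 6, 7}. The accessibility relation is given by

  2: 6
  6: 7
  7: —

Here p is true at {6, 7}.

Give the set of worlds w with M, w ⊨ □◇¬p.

{7}

2: successors {6}; ◇¬p there: 6:F. ✗
6: successors {7}; ◇¬p there: 7:F. ✗
7: no successors, so □◇¬p holds vacuously. ✓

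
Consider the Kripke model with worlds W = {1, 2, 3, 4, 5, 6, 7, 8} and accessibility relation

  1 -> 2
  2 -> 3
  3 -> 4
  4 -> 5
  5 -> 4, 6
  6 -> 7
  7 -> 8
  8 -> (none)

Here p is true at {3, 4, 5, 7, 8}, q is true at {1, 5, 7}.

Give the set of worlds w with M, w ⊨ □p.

1: successors {2}; p there: 2:F. ✗
2: successors {3}; p there: 3:T. ✓
3: successors {4}; p there: 4:T. ✓
4: successors {5}; p there: 5:T. ✓
5: successors {4, 6}; p there: 4:T, 6:F. ✗
6: successors {7}; p there: 7:T. ✓
7: successors {8}; p there: 8:T. ✓
8: no successors, so □p holds vacuously. ✓

{2, 3, 4, 6, 7, 8}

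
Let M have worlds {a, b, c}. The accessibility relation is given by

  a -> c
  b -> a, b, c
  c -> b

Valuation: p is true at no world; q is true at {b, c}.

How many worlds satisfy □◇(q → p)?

1

a: successors {c}; ◇(q → p) there: c:F. ✗
b: successors {a, b, c}; ◇(q → p) there: a:F, b:T, c:F. ✗
c: successors {b}; ◇(q → p) there: b:T. ✓
Satisfying worlds: {c}.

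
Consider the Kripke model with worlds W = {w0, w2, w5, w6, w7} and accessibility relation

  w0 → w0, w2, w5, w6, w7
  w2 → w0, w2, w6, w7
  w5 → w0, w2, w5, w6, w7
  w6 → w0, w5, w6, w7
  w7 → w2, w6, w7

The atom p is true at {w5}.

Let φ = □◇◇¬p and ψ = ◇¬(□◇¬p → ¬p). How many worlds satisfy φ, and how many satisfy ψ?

5 and 3

For □◇◇¬p:
w0: successors {w0, w2, w5, w6, w7}; ◇◇¬p there: w0:T, w2:T, w5:T, w6:T, w7:T. ✓
w2: successors {w0, w2, w6, w7}; ◇◇¬p there: w0:T, w2:T, w6:T, w7:T. ✓
w5: successors {w0, w2, w5, w6, w7}; ◇◇¬p there: w0:T, w2:T, w5:T, w6:T, w7:T. ✓
w6: successors {w0, w5, w6, w7}; ◇◇¬p there: w0:T, w5:T, w6:T, w7:T. ✓
w7: successors {w2, w6, w7}; ◇◇¬p there: w2:T, w6:T, w7:T. ✓
— 5 worlds.
For ◇¬(□◇¬p → ¬p):
w0: successors {w0, w2, w5, w6, w7}; ¬(□◇¬p → ¬p) there: w0:F, w2:F, w5:T, w6:F, w7:F. ✓
w2: successors {w0, w2, w6, w7}; ¬(□◇¬p → ¬p) there: w0:F, w2:F, w6:F, w7:F. ✗
w5: successors {w0, w2, w5, w6, w7}; ¬(□◇¬p → ¬p) there: w0:F, w2:F, w5:T, w6:F, w7:F. ✓
w6: successors {w0, w5, w6, w7}; ¬(□◇¬p → ¬p) there: w0:F, w5:T, w6:F, w7:F. ✓
w7: successors {w2, w6, w7}; ¬(□◇¬p → ¬p) there: w2:F, w6:F, w7:F. ✗
— 3 worlds.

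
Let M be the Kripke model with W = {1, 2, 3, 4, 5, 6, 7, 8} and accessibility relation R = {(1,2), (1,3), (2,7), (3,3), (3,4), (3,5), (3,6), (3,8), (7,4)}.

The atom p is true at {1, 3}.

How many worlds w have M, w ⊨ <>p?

1: successors {2, 3}; p there: 2:F, 3:T. ✓
2: successors {7}; p there: 7:F. ✗
3: successors {3, 4, 5, 6, 8}; p there: 3:T, 4:F, 5:F, 6:F, 8:F. ✓
4: no successors, so <>p fails. ✗
5: no successors, so <>p fails. ✗
6: no successors, so <>p fails. ✗
7: successors {4}; p there: 4:F. ✗
8: no successors, so <>p fails. ✗
Satisfying worlds: {1, 3}.

2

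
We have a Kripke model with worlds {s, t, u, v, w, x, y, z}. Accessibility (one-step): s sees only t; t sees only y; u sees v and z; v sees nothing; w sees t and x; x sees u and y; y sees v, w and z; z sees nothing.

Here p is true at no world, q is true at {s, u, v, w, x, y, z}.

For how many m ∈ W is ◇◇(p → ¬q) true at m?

s: successors {t}; ◇(p → ¬q) there: t:T. ✓
t: successors {y}; ◇(p → ¬q) there: y:T. ✓
u: successors {v, z}; ◇(p → ¬q) there: v:F, z:F. ✗
v: no successors, so ◇◇(p → ¬q) fails. ✗
w: successors {t, x}; ◇(p → ¬q) there: t:T, x:T. ✓
x: successors {u, y}; ◇(p → ¬q) there: u:T, y:T. ✓
y: successors {v, w, z}; ◇(p → ¬q) there: v:F, w:T, z:F. ✓
z: no successors, so ◇◇(p → ¬q) fails. ✗
Satisfying worlds: {s, t, w, x, y}.

5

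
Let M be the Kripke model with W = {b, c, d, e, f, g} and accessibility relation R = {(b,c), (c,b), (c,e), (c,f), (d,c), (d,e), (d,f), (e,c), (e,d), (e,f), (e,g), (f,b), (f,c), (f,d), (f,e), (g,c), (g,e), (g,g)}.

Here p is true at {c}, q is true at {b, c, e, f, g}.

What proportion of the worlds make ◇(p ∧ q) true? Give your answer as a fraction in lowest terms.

b: successors {c}; p ∧ q there: c:T. ✓
c: successors {b, e, f}; p ∧ q there: b:F, e:F, f:F. ✗
d: successors {c, e, f}; p ∧ q there: c:T, e:F, f:F. ✓
e: successors {c, d, f, g}; p ∧ q there: c:T, d:F, f:F, g:F. ✓
f: successors {b, c, d, e}; p ∧ q there: b:F, c:T, d:F, e:F. ✓
g: successors {c, e, g}; p ∧ q there: c:T, e:F, g:F. ✓
That's 5 of 6 worlds, so 5/6.

5/6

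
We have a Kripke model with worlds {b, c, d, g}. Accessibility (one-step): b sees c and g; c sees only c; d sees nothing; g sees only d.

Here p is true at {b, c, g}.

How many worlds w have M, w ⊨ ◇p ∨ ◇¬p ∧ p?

3

b: ◇p is T, ◇¬p ∧ p is F. ✓
c: ◇p is T, ◇¬p ∧ p is F. ✓
d: ◇p is F, ◇¬p ∧ p is F. ✗
g: ◇p is F, ◇¬p ∧ p is T. ✓
Satisfying worlds: {b, c, g}.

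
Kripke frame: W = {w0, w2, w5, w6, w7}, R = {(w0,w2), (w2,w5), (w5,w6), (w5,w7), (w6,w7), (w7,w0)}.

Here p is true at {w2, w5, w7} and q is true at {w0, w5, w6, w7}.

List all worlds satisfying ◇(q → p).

{w0, w2, w5, w6}

w0: successors {w2}; q → p there: w2:T. ✓
w2: successors {w5}; q → p there: w5:T. ✓
w5: successors {w6, w7}; q → p there: w6:F, w7:T. ✓
w6: successors {w7}; q → p there: w7:T. ✓
w7: successors {w0}; q → p there: w0:F. ✗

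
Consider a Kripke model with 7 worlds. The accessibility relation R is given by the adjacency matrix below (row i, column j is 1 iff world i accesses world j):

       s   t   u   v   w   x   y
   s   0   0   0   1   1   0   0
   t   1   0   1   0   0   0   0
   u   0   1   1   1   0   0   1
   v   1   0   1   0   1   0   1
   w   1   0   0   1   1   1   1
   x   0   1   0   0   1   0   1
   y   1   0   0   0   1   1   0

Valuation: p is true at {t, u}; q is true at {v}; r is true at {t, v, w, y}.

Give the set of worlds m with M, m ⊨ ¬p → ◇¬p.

s: ¬p is T, ◇¬p is T. ✓
t: ¬p is F, ◇¬p is T. ✓
u: ¬p is F, ◇¬p is T. ✓
v: ¬p is T, ◇¬p is T. ✓
w: ¬p is T, ◇¬p is T. ✓
x: ¬p is T, ◇¬p is T. ✓
y: ¬p is T, ◇¬p is T. ✓

{s, t, u, v, w, x, y}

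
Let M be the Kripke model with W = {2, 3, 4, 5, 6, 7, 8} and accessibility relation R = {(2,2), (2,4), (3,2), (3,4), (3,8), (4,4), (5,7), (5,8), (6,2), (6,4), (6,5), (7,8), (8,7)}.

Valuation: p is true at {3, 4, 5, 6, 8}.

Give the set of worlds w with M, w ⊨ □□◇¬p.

2: successors {2, 4}; □◇¬p there: 2:F, 4:F. ✗
3: successors {2, 4, 8}; □◇¬p there: 2:F, 4:F, 8:F. ✗
4: successors {4}; □◇¬p there: 4:F. ✗
5: successors {7, 8}; □◇¬p there: 7:T, 8:F. ✗
6: successors {2, 4, 5}; □◇¬p there: 2:F, 4:F, 5:F. ✗
7: successors {8}; □◇¬p there: 8:F. ✗
8: successors {7}; □◇¬p there: 7:T. ✓

{8}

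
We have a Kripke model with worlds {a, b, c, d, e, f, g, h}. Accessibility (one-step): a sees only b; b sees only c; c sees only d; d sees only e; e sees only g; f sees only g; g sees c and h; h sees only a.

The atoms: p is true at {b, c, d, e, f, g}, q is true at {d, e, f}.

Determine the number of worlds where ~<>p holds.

a: <>p is T. ✗
b: <>p is T. ✗
c: <>p is T. ✗
d: <>p is T. ✗
e: <>p is T. ✗
f: <>p is T. ✗
g: <>p is T. ✗
h: <>p is F. ✓
Satisfying worlds: {h}.

1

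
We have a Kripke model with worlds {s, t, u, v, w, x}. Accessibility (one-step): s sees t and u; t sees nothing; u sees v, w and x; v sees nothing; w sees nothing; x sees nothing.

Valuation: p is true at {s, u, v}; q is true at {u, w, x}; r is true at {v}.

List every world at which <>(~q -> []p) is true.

{s, u}

s: successors {t, u}; ~q -> []p there: t:T, u:T. ✓
t: no successors, so <>(~q -> []p) fails. ✗
u: successors {v, w, x}; ~q -> []p there: v:T, w:T, x:T. ✓
v: no successors, so <>(~q -> []p) fails. ✗
w: no successors, so <>(~q -> []p) fails. ✗
x: no successors, so <>(~q -> []p) fails. ✗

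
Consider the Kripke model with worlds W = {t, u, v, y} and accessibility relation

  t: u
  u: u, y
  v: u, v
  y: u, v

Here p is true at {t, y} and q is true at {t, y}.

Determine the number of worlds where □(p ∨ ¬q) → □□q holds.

t: □(p ∨ ¬q) is T, □□q is F. ✗
u: □(p ∨ ¬q) is T, □□q is F. ✗
v: □(p ∨ ¬q) is T, □□q is F. ✗
y: □(p ∨ ¬q) is T, □□q is F. ✗
Satisfying worlds: ∅.

0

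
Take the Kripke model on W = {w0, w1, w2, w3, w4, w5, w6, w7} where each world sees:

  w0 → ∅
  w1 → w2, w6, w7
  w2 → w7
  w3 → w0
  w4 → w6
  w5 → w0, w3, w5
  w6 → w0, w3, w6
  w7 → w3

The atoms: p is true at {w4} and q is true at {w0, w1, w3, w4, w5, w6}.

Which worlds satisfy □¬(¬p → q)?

w0: no successors, so □¬(¬p → q) holds vacuously. ✓
w1: successors {w2, w6, w7}; ¬(¬p → q) there: w2:T, w6:F, w7:T. ✗
w2: successors {w7}; ¬(¬p → q) there: w7:T. ✓
w3: successors {w0}; ¬(¬p → q) there: w0:F. ✗
w4: successors {w6}; ¬(¬p → q) there: w6:F. ✗
w5: successors {w0, w3, w5}; ¬(¬p → q) there: w0:F, w3:F, w5:F. ✗
w6: successors {w0, w3, w6}; ¬(¬p → q) there: w0:F, w3:F, w6:F. ✗
w7: successors {w3}; ¬(¬p → q) there: w3:F. ✗

{w0, w2}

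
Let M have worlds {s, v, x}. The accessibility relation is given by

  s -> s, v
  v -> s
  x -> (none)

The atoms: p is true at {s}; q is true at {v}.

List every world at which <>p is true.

{s, v}

s: successors {s, v}; p there: s:T, v:F. ✓
v: successors {s}; p there: s:T. ✓
x: no successors, so <>p fails. ✗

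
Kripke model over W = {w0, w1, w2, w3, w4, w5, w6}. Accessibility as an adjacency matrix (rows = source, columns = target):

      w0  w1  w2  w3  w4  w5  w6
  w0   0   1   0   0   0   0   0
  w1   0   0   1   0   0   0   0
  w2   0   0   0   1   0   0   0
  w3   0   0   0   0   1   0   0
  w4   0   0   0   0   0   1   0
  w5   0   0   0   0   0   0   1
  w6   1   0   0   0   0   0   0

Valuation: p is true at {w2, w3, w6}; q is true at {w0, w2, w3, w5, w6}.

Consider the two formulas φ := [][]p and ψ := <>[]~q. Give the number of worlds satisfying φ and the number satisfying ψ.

For [][]p:
w0: successors {w1}; []p there: w1:T. ✓
w1: successors {w2}; []p there: w2:T. ✓
w2: successors {w3}; []p there: w3:F. ✗
w3: successors {w4}; []p there: w4:F. ✗
w4: successors {w5}; []p there: w5:T. ✓
w5: successors {w6}; []p there: w6:F. ✗
w6: successors {w0}; []p there: w0:F. ✗
— 3 worlds.
For <>[]~q:
w0: successors {w1}; []~q there: w1:F. ✗
w1: successors {w2}; []~q there: w2:F. ✗
w2: successors {w3}; []~q there: w3:T. ✓
w3: successors {w4}; []~q there: w4:F. ✗
w4: successors {w5}; []~q there: w5:F. ✗
w5: successors {w6}; []~q there: w6:F. ✗
w6: successors {w0}; []~q there: w0:T. ✓
— 2 worlds.

3 and 2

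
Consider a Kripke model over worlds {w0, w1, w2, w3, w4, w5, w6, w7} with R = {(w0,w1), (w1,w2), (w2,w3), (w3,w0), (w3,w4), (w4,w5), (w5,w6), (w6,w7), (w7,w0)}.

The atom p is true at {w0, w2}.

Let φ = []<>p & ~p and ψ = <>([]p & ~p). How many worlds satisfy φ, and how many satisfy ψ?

1 and 2

For []<>p & ~p:
w0: []<>p is T, ~p is F. ✗
w1: []<>p is F, ~p is T. ✗
w2: []<>p is T, ~p is F. ✗
w3: []<>p is F, ~p is T. ✗
w4: []<>p is F, ~p is T. ✗
w5: []<>p is F, ~p is T. ✗
w6: []<>p is T, ~p is T. ✓
w7: []<>p is F, ~p is T. ✗
— 1 world.
For <>([]p & ~p):
w0: successors {w1}; []p & ~p there: w1:T. ✓
w1: successors {w2}; []p & ~p there: w2:F. ✗
w2: successors {w3}; []p & ~p there: w3:F. ✗
w3: successors {w0, w4}; []p & ~p there: w0:F, w4:F. ✗
w4: successors {w5}; []p & ~p there: w5:F. ✗
w5: successors {w6}; []p & ~p there: w6:F. ✗
w6: successors {w7}; []p & ~p there: w7:T. ✓
w7: successors {w0}; []p & ~p there: w0:F. ✗
— 2 worlds.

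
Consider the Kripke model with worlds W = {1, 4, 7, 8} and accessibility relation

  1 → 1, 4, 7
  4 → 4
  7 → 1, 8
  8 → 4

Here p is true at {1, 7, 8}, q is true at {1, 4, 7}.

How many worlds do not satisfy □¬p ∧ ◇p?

4

1: □¬p is F, ◇p is T. ✗
4: □¬p is T, ◇p is F. ✗
7: □¬p is F, ◇p is T. ✗
8: □¬p is T, ◇p is F. ✗
Satisfying worlds: ∅.
So □¬p ∧ ◇p fails at the other 4 worlds.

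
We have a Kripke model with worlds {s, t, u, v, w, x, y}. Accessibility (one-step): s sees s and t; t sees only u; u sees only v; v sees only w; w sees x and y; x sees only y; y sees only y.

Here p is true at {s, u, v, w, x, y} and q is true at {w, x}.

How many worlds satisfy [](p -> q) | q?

3

s: [](p -> q) is F, q is F. ✗
t: [](p -> q) is F, q is F. ✗
u: [](p -> q) is F, q is F. ✗
v: [](p -> q) is T, q is F. ✓
w: [](p -> q) is F, q is T. ✓
x: [](p -> q) is F, q is T. ✓
y: [](p -> q) is F, q is F. ✗
Satisfying worlds: {v, w, x}.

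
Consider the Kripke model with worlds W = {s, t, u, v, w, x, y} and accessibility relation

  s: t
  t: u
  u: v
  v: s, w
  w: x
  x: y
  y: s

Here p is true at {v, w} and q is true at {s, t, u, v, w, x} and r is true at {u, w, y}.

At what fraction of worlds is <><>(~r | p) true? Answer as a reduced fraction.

s: successors {t}; <>(~r | p) there: t:F. ✗
t: successors {u}; <>(~r | p) there: u:T. ✓
u: successors {v}; <>(~r | p) there: v:T. ✓
v: successors {s, w}; <>(~r | p) there: s:T, w:T. ✓
w: successors {x}; <>(~r | p) there: x:F. ✗
x: successors {y}; <>(~r | p) there: y:T. ✓
y: successors {s}; <>(~r | p) there: s:T. ✓
That's 5 of 7 worlds, so 5/7.

5/7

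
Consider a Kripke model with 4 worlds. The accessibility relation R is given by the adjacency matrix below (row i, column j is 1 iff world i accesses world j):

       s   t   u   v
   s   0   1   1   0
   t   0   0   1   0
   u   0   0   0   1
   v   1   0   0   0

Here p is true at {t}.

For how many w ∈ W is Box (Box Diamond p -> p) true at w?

s: successors {t, u}; Box Diamond p -> p there: t:T, u:T. ✓
t: successors {u}; Box Diamond p -> p there: u:T. ✓
u: successors {v}; Box Diamond p -> p there: v:F. ✗
v: successors {s}; Box Diamond p -> p there: s:T. ✓
Satisfying worlds: {s, t, v}.

3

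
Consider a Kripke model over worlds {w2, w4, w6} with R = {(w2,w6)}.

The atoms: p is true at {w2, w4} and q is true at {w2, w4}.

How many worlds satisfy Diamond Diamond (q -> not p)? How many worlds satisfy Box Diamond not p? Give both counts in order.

0 and 2

For Diamond Diamond (q -> not p):
w2: successors {w6}; Diamond (q -> not p) there: w6:F. ✗
w4: no successors, so Diamond Diamond (q -> not p) fails. ✗
w6: no successors, so Diamond Diamond (q -> not p) fails. ✗
— 0 worlds.
For Box Diamond not p:
w2: successors {w6}; Diamond not p there: w6:F. ✗
w4: no successors, so Box Diamond not p holds vacuously. ✓
w6: no successors, so Box Diamond not p holds vacuously. ✓
— 2 worlds.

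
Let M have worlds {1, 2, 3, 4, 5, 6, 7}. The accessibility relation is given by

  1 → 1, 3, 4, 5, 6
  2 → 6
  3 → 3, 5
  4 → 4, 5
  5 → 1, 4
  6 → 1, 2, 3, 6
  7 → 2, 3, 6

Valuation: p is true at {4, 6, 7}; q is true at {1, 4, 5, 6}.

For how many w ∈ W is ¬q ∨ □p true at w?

1: ¬q is F, □p is F. ✗
2: ¬q is T, □p is T. ✓
3: ¬q is T, □p is F. ✓
4: ¬q is F, □p is F. ✗
5: ¬q is F, □p is F. ✗
6: ¬q is F, □p is F. ✗
7: ¬q is T, □p is F. ✓
Satisfying worlds: {2, 3, 7}.

3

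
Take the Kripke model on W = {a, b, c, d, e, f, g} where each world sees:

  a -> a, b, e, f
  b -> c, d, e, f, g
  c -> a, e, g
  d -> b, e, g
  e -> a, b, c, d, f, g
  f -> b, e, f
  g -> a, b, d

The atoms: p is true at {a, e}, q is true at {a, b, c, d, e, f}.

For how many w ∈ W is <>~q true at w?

4

a: successors {a, b, e, f}; ~q there: a:F, b:F, e:F, f:F. ✗
b: successors {c, d, e, f, g}; ~q there: c:F, d:F, e:F, f:F, g:T. ✓
c: successors {a, e, g}; ~q there: a:F, e:F, g:T. ✓
d: successors {b, e, g}; ~q there: b:F, e:F, g:T. ✓
e: successors {a, b, c, d, f, g}; ~q there: a:F, b:F, c:F, d:F, f:F, g:T. ✓
f: successors {b, e, f}; ~q there: b:F, e:F, f:F. ✗
g: successors {a, b, d}; ~q there: a:F, b:F, d:F. ✗
Satisfying worlds: {b, c, d, e}.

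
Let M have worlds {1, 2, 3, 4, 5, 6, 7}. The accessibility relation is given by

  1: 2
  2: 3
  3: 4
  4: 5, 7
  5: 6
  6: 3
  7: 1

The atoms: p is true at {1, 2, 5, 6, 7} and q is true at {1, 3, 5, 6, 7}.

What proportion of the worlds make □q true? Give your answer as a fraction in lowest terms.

5/7

1: successors {2}; q there: 2:F. ✗
2: successors {3}; q there: 3:T. ✓
3: successors {4}; q there: 4:F. ✗
4: successors {5, 7}; q there: 5:T, 7:T. ✓
5: successors {6}; q there: 6:T. ✓
6: successors {3}; q there: 3:T. ✓
7: successors {1}; q there: 1:T. ✓
That's 5 of 7 worlds, so 5/7.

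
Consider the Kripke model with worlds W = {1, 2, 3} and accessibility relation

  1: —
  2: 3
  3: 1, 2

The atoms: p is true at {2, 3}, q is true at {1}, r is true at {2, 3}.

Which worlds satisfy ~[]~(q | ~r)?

{3}

1: []~(q | ~r) is T. ✗
2: []~(q | ~r) is T. ✗
3: []~(q | ~r) is F. ✓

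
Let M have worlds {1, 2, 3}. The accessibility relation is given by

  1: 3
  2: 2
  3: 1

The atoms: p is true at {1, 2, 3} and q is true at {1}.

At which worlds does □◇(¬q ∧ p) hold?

1: successors {3}; ◇(¬q ∧ p) there: 3:F. ✗
2: successors {2}; ◇(¬q ∧ p) there: 2:T. ✓
3: successors {1}; ◇(¬q ∧ p) there: 1:T. ✓

{2, 3}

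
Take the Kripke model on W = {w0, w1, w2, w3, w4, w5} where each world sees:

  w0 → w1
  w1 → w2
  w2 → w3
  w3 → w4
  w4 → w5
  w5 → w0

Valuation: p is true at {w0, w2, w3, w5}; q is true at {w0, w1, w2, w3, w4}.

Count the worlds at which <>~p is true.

w0: successors {w1}; ~p there: w1:T. ✓
w1: successors {w2}; ~p there: w2:F. ✗
w2: successors {w3}; ~p there: w3:F. ✗
w3: successors {w4}; ~p there: w4:T. ✓
w4: successors {w5}; ~p there: w5:F. ✗
w5: successors {w0}; ~p there: w0:F. ✗
Satisfying worlds: {w0, w3}.

2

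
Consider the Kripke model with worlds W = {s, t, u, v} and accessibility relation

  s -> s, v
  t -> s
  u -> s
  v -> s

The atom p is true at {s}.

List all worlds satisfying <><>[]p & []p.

{t, u, v}

s: <><>[]p is T, []p is F. ✗
t: <><>[]p is T, []p is T. ✓
u: <><>[]p is T, []p is T. ✓
v: <><>[]p is T, []p is T. ✓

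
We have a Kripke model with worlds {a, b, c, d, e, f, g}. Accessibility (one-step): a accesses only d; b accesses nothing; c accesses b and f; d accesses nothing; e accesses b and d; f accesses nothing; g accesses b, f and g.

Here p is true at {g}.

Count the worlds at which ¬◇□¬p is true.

3

a: ◇□¬p is T. ✗
b: ◇□¬p is F. ✓
c: ◇□¬p is T. ✗
d: ◇□¬p is F. ✓
e: ◇□¬p is T. ✗
f: ◇□¬p is F. ✓
g: ◇□¬p is T. ✗
Satisfying worlds: {b, d, f}.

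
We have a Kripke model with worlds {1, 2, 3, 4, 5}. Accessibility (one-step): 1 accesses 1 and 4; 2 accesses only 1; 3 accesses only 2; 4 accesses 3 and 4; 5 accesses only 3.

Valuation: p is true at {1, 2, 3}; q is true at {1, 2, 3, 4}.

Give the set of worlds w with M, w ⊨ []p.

1: successors {1, 4}; p there: 1:T, 4:F. ✗
2: successors {1}; p there: 1:T. ✓
3: successors {2}; p there: 2:T. ✓
4: successors {3, 4}; p there: 3:T, 4:F. ✗
5: successors {3}; p there: 3:T. ✓

{2, 3, 5}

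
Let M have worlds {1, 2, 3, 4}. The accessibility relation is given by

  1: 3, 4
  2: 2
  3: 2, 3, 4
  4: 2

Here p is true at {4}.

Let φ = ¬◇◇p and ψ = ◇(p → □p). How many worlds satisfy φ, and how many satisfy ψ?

2 and 4

For ¬◇◇p:
1: ◇◇p is T. ✗
2: ◇◇p is F. ✓
3: ◇◇p is T. ✗
4: ◇◇p is F. ✓
— 2 worlds.
For ◇(p → □p):
1: successors {3, 4}; p → □p there: 3:T, 4:F. ✓
2: successors {2}; p → □p there: 2:T. ✓
3: successors {2, 3, 4}; p → □p there: 2:T, 3:T, 4:F. ✓
4: successors {2}; p → □p there: 2:T. ✓
— 4 worlds.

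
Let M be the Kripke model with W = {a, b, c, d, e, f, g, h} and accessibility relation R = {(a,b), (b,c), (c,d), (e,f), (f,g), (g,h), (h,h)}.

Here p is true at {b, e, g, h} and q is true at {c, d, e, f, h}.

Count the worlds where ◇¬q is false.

6

a: successors {b}; ¬q there: b:T. ✓
b: successors {c}; ¬q there: c:F. ✗
c: successors {d}; ¬q there: d:F. ✗
d: no successors, so ◇¬q fails. ✗
e: successors {f}; ¬q there: f:F. ✗
f: successors {g}; ¬q there: g:T. ✓
g: successors {h}; ¬q there: h:F. ✗
h: successors {h}; ¬q there: h:F. ✗
Satisfying worlds: {a, f}.
So ◇¬q fails at the other 6 worlds.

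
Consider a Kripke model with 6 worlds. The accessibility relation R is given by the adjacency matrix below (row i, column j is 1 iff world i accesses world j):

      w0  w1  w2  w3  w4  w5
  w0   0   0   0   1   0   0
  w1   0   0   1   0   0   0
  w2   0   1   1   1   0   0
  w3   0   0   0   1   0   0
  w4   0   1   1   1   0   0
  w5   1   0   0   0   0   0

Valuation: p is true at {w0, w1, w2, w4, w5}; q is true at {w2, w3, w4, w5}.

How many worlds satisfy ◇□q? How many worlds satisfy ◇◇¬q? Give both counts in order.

For ◇□q:
w0: successors {w3}; □q there: w3:T. ✓
w1: successors {w2}; □q there: w2:F. ✗
w2: successors {w1, w2, w3}; □q there: w1:T, w2:F, w3:T. ✓
w3: successors {w3}; □q there: w3:T. ✓
w4: successors {w1, w2, w3}; □q there: w1:T, w2:F, w3:T. ✓
w5: successors {w0}; □q there: w0:T. ✓
— 5 worlds.
For ◇◇¬q:
w0: successors {w3}; ◇¬q there: w3:F. ✗
w1: successors {w2}; ◇¬q there: w2:T. ✓
w2: successors {w1, w2, w3}; ◇¬q there: w1:F, w2:T, w3:F. ✓
w3: successors {w3}; ◇¬q there: w3:F. ✗
w4: successors {w1, w2, w3}; ◇¬q there: w1:F, w2:T, w3:F. ✓
w5: successors {w0}; ◇¬q there: w0:F. ✗
— 3 worlds.

5 and 3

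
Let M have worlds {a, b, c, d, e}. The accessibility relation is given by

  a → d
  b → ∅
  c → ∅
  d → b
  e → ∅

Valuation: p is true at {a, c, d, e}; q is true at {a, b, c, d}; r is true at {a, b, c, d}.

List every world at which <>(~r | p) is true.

a: successors {d}; ~r | p there: d:T. ✓
b: no successors, so <>(~r | p) fails. ✗
c: no successors, so <>(~r | p) fails. ✗
d: successors {b}; ~r | p there: b:F. ✗
e: no successors, so <>(~r | p) fails. ✗

{a}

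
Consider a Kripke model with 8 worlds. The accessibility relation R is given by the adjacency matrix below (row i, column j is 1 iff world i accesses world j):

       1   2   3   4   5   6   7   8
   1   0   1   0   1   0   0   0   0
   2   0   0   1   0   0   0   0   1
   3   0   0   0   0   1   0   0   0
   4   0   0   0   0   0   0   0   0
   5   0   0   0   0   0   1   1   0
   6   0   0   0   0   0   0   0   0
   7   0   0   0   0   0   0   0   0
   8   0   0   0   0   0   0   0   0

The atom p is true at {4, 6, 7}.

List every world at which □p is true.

{4, 5, 6, 7, 8}

1: successors {2, 4}; p there: 2:F, 4:T. ✗
2: successors {3, 8}; p there: 3:F, 8:F. ✗
3: successors {5}; p there: 5:F. ✗
4: no successors, so □p holds vacuously. ✓
5: successors {6, 7}; p there: 6:T, 7:T. ✓
6: no successors, so □p holds vacuously. ✓
7: no successors, so □p holds vacuously. ✓
8: no successors, so □p holds vacuously. ✓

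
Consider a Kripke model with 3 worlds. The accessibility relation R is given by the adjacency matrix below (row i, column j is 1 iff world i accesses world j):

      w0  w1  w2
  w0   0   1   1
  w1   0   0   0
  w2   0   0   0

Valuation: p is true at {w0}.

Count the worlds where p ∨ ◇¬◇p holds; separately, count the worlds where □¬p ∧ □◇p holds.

For p ∨ ◇¬◇p:
w0: p is T, ◇¬◇p is T. ✓
w1: p is F, ◇¬◇p is F. ✗
w2: p is F, ◇¬◇p is F. ✗
— 1 world.
For □¬p ∧ □◇p:
w0: □¬p is T, □◇p is F. ✗
w1: □¬p is T, □◇p is T. ✓
w2: □¬p is T, □◇p is T. ✓
— 2 worlds.

1 and 2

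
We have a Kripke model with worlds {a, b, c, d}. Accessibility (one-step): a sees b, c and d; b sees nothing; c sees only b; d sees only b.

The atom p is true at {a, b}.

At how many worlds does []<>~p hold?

a: successors {b, c, d}; <>~p there: b:F, c:F, d:F. ✗
b: no successors, so []<>~p holds vacuously. ✓
c: successors {b}; <>~p there: b:F. ✗
d: successors {b}; <>~p there: b:F. ✗
Satisfying worlds: {b}.

1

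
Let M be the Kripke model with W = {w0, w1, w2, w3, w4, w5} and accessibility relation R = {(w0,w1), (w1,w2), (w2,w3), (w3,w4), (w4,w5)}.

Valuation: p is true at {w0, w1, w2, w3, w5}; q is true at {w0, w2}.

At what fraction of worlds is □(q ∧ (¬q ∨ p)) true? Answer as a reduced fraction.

1/3

w0: successors {w1}; q ∧ (¬q ∨ p) there: w1:F. ✗
w1: successors {w2}; q ∧ (¬q ∨ p) there: w2:T. ✓
w2: successors {w3}; q ∧ (¬q ∨ p) there: w3:F. ✗
w3: successors {w4}; q ∧ (¬q ∨ p) there: w4:F. ✗
w4: successors {w5}; q ∧ (¬q ∨ p) there: w5:F. ✗
w5: no successors, so □(q ∧ (¬q ∨ p)) holds vacuously. ✓
That's 2 of 6 worlds, so 2/6 = 1/3.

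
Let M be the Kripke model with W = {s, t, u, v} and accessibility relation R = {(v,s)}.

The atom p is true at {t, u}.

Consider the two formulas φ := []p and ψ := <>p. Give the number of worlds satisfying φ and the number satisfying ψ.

3 and 0

For []p:
s: no successors, so []p holds vacuously. ✓
t: no successors, so []p holds vacuously. ✓
u: no successors, so []p holds vacuously. ✓
v: successors {s}; p there: s:F. ✗
— 3 worlds.
For <>p:
s: no successors, so <>p fails. ✗
t: no successors, so <>p fails. ✗
u: no successors, so <>p fails. ✗
v: successors {s}; p there: s:F. ✗
— 0 worlds.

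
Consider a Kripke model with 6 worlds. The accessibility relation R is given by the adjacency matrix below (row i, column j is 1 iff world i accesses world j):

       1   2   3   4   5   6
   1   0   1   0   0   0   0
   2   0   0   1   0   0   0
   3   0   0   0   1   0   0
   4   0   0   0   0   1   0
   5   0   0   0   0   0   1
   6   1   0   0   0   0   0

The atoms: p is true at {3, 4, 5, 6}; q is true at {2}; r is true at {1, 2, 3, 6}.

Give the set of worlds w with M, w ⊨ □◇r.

1: successors {2}; ◇r there: 2:T. ✓
2: successors {3}; ◇r there: 3:F. ✗
3: successors {4}; ◇r there: 4:F. ✗
4: successors {5}; ◇r there: 5:T. ✓
5: successors {6}; ◇r there: 6:T. ✓
6: successors {1}; ◇r there: 1:T. ✓

{1, 4, 5, 6}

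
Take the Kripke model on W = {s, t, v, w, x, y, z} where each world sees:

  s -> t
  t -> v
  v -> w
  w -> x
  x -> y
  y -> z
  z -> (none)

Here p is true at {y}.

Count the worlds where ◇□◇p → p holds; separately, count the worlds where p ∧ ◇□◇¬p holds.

6 and 1

For ◇□◇p → p:
s: ◇□◇p is F, p is F. ✓
t: ◇□◇p is F, p is F. ✓
v: ◇□◇p is T, p is F. ✗
w: ◇□◇p is F, p is F. ✓
x: ◇□◇p is F, p is F. ✓
y: ◇□◇p is T, p is T. ✓
z: ◇□◇p is F, p is F. ✓
— 6 worlds.
For p ∧ ◇□◇¬p:
s: p is F, ◇□◇¬p is T. ✗
t: p is F, ◇□◇¬p is T. ✗
v: p is F, ◇□◇¬p is F. ✗
w: p is F, ◇□◇¬p is T. ✗
x: p is F, ◇□◇¬p is F. ✗
y: p is T, ◇□◇¬p is T. ✓
z: p is F, ◇□◇¬p is F. ✗
— 1 world.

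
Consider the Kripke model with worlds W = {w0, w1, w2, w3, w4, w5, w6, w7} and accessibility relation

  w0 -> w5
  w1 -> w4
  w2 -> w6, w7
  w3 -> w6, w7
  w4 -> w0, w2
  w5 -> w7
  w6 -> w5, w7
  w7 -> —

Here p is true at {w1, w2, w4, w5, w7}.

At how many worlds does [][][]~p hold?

w0: successors {w5}; [][]~p there: w5:T. ✓
w1: successors {w4}; [][]~p there: w4:F. ✗
w2: successors {w6, w7}; [][]~p there: w6:F, w7:T. ✗
w3: successors {w6, w7}; [][]~p there: w6:F, w7:T. ✗
w4: successors {w0, w2}; [][]~p there: w0:F, w2:F. ✗
w5: successors {w7}; [][]~p there: w7:T. ✓
w6: successors {w5, w7}; [][]~p there: w5:T, w7:T. ✓
w7: no successors, so [][][]~p holds vacuously. ✓
Satisfying worlds: {w0, w5, w6, w7}.

4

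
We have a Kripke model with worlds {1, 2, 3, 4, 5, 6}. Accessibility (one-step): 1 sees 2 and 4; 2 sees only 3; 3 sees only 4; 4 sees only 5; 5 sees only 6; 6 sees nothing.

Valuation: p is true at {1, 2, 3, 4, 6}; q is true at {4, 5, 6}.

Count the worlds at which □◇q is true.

4

1: successors {2, 4}; ◇q there: 2:F, 4:T. ✗
2: successors {3}; ◇q there: 3:T. ✓
3: successors {4}; ◇q there: 4:T. ✓
4: successors {5}; ◇q there: 5:T. ✓
5: successors {6}; ◇q there: 6:F. ✗
6: no successors, so □◇q holds vacuously. ✓
Satisfying worlds: {2, 3, 4, 6}.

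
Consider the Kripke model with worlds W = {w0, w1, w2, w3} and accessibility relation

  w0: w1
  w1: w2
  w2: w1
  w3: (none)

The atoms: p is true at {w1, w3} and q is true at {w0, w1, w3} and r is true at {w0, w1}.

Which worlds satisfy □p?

w0: successors {w1}; p there: w1:T. ✓
w1: successors {w2}; p there: w2:F. ✗
w2: successors {w1}; p there: w1:T. ✓
w3: no successors, so □p holds vacuously. ✓

{w0, w2, w3}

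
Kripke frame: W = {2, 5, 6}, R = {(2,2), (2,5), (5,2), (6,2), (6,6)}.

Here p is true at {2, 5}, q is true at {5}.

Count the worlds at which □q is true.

2: successors {2, 5}; q there: 2:F, 5:T. ✗
5: successors {2}; q there: 2:F. ✗
6: successors {2, 6}; q there: 2:F, 6:F. ✗
Satisfying worlds: ∅.

0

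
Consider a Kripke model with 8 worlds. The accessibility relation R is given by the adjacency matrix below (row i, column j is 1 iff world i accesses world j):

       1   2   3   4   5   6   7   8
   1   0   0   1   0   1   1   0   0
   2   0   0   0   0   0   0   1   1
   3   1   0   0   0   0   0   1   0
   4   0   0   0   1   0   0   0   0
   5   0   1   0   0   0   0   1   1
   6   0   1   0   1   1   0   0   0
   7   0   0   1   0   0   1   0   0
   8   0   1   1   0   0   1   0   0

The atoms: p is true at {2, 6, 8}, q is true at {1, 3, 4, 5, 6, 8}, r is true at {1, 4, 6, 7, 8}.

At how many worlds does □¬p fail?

6

1: successors {3, 5, 6}; ¬p there: 3:T, 5:T, 6:F. ✗
2: successors {7, 8}; ¬p there: 7:T, 8:F. ✗
3: successors {1, 7}; ¬p there: 1:T, 7:T. ✓
4: successors {4}; ¬p there: 4:T. ✓
5: successors {2, 7, 8}; ¬p there: 2:F, 7:T, 8:F. ✗
6: successors {2, 4, 5}; ¬p there: 2:F, 4:T, 5:T. ✗
7: successors {3, 6}; ¬p there: 3:T, 6:F. ✗
8: successors {2, 3, 6}; ¬p there: 2:F, 3:T, 6:F. ✗
Satisfying worlds: {3, 4}.
So □¬p fails at the other 6 worlds.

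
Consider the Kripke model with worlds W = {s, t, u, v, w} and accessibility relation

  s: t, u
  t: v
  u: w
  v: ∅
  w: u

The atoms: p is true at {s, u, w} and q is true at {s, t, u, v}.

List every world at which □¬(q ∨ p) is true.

{v}

s: successors {t, u}; ¬(q ∨ p) there: t:F, u:F. ✗
t: successors {v}; ¬(q ∨ p) there: v:F. ✗
u: successors {w}; ¬(q ∨ p) there: w:F. ✗
v: no successors, so □¬(q ∨ p) holds vacuously. ✓
w: successors {u}; ¬(q ∨ p) there: u:F. ✗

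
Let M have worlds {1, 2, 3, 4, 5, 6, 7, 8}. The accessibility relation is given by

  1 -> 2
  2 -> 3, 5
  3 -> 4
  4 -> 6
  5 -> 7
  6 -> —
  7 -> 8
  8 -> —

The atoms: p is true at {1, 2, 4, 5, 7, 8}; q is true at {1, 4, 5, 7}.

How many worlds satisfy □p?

6

1: successors {2}; p there: 2:T. ✓
2: successors {3, 5}; p there: 3:F, 5:T. ✗
3: successors {4}; p there: 4:T. ✓
4: successors {6}; p there: 6:F. ✗
5: successors {7}; p there: 7:T. ✓
6: no successors, so □p holds vacuously. ✓
7: successors {8}; p there: 8:T. ✓
8: no successors, so □p holds vacuously. ✓
Satisfying worlds: {1, 3, 5, 6, 7, 8}.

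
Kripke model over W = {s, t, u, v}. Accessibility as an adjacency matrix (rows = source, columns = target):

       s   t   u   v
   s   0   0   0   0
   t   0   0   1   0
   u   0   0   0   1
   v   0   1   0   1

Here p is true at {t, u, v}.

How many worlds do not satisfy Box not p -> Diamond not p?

s: Box not p is T, Diamond not p is F. ✗
t: Box not p is F, Diamond not p is F. ✓
u: Box not p is F, Diamond not p is F. ✓
v: Box not p is F, Diamond not p is F. ✓
Satisfying worlds: {t, u, v}.
So Box not p -> Diamond not p fails at the other 1 world.

1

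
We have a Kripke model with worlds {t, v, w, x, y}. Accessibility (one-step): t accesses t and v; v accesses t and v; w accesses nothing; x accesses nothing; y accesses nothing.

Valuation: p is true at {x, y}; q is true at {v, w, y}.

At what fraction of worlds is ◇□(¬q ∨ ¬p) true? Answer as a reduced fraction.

t: successors {t, v}; □(¬q ∨ ¬p) there: t:T, v:T. ✓
v: successors {t, v}; □(¬q ∨ ¬p) there: t:T, v:T. ✓
w: no successors, so ◇□(¬q ∨ ¬p) fails. ✗
x: no successors, so ◇□(¬q ∨ ¬p) fails. ✗
y: no successors, so ◇□(¬q ∨ ¬p) fails. ✗
That's 2 of 5 worlds, so 2/5.

2/5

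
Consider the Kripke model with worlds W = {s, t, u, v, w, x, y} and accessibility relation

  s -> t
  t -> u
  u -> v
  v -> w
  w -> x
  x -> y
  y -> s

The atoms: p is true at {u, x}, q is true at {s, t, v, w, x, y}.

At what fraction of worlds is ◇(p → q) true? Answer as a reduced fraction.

6/7

s: successors {t}; p → q there: t:T. ✓
t: successors {u}; p → q there: u:F. ✗
u: successors {v}; p → q there: v:T. ✓
v: successors {w}; p → q there: w:T. ✓
w: successors {x}; p → q there: x:T. ✓
x: successors {y}; p → q there: y:T. ✓
y: successors {s}; p → q there: s:T. ✓
That's 6 of 7 worlds, so 6/7.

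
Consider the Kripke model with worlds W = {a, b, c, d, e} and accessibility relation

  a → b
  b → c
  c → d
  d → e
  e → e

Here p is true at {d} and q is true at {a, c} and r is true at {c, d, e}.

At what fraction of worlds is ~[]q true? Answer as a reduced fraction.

4/5

a: []q is F. ✓
b: []q is T. ✗
c: []q is F. ✓
d: []q is F. ✓
e: []q is F. ✓
That's 4 of 5 worlds, so 4/5.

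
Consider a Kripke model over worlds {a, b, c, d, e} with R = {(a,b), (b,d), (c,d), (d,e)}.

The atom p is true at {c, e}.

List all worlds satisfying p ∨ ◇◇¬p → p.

a: p ∨ ◇◇¬p is T, p is F. ✗
b: p ∨ ◇◇¬p is F, p is F. ✓
c: p ∨ ◇◇¬p is T, p is T. ✓
d: p ∨ ◇◇¬p is F, p is F. ✓
e: p ∨ ◇◇¬p is T, p is T. ✓

{b, c, d, e}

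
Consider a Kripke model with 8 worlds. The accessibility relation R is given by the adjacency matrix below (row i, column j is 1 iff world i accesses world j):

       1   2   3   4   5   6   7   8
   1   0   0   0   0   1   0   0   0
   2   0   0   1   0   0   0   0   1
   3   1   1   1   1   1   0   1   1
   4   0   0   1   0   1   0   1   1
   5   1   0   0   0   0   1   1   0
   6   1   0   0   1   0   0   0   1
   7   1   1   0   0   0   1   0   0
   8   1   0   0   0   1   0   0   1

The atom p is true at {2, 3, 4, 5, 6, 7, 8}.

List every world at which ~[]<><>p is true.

1: []<><>p is T. ✗
2: []<><>p is T. ✗
3: []<><>p is T. ✗
4: []<><>p is T. ✗
5: []<><>p is T. ✗
6: []<><>p is T. ✗
7: []<><>p is T. ✗
8: []<><>p is T. ✗

∅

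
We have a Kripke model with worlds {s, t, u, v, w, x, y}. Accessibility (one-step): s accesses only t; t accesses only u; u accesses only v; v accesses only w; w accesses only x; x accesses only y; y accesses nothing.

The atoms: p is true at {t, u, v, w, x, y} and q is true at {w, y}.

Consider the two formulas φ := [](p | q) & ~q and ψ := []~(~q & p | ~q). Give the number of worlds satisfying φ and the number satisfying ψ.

For [](p | q) & ~q:
s: [](p | q) is T, ~q is T. ✓
t: [](p | q) is T, ~q is T. ✓
u: [](p | q) is T, ~q is T. ✓
v: [](p | q) is T, ~q is T. ✓
w: [](p | q) is T, ~q is F. ✗
x: [](p | q) is T, ~q is T. ✓
y: [](p | q) is T, ~q is F. ✗
— 5 worlds.
For []~(~q & p | ~q):
s: successors {t}; ~(~q & p | ~q) there: t:F. ✗
t: successors {u}; ~(~q & p | ~q) there: u:F. ✗
u: successors {v}; ~(~q & p | ~q) there: v:F. ✗
v: successors {w}; ~(~q & p | ~q) there: w:T. ✓
w: successors {x}; ~(~q & p | ~q) there: x:F. ✗
x: successors {y}; ~(~q & p | ~q) there: y:T. ✓
y: no successors, so []~(~q & p | ~q) holds vacuously. ✓
— 3 worlds.

5 and 3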